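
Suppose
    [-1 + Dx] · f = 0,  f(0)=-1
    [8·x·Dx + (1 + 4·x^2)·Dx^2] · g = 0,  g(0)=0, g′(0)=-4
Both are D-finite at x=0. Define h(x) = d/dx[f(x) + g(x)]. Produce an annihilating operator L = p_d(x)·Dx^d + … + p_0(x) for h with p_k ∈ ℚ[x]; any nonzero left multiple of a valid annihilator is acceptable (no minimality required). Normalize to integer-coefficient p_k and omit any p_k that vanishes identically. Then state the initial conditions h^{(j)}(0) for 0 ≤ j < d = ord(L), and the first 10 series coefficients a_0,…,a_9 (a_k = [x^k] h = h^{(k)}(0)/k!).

L = (8 - 8·x - 96·x^2 - 32·x^3) + (-9 + 88·x^2 - 16·x^4)·Dx + (1 + 8·x + 8·x^2 + 32·x^3 + 16·x^4)·Dx^2  (order 2).
h: a_k = -5, -1, 31/2, -1/6, -1537/24, -1/120, 184319/720, -1/5040, -41287681/40320, -1/362880, …
ICs: h(0) = -5, h′(0) = -1.

f: a_k = -1, -1, -1/2, -1/6, -1/24, -1/120, -1/720, -1/5040, -1/40320, -1/362880, …
g: a_k = 0, -4, 0, 16/3, 0, -64/5, 0, 256/7, 0, -1024/9, …
f+g: L₀ = lclm(L_f,L_g), ord ≤ 1+2.
h=h₀': d/dx-closure on L₀ ⇒ L.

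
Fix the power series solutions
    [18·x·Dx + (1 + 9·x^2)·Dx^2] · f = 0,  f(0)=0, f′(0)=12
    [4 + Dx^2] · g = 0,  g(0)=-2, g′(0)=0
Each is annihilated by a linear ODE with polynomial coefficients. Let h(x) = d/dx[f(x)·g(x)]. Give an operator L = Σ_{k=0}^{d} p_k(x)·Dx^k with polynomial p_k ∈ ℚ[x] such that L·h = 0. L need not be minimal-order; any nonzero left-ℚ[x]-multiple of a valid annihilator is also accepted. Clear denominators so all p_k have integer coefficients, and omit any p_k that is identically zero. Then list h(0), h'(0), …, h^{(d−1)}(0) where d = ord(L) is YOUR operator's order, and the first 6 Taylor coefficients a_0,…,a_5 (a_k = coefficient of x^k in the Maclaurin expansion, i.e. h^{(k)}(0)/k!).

f: a_k = 0, 12, 0, -36, 0, 972/5, …
g: a_k = -2, 0, 4, 0, -4/3, 0, …
h₀=f·g: eliminate ⇒ L₀, order ≤ 2·2.
Derive L from L₀ (diff closure).
L = (52480 + 1115424·x^2 + 18751824·x^4 + 15209856·x^6 + 3464208·x^8 - 11337408·x^10 + 34012224·x^12) + (31032·x + 1320624·x^3 + 10701720·x^5 + 13646880·x^7 + 18895680·x^9 + 34012224·x^11)·Dx + (13640 + 300780·x^2 + 4978584·x^4 + 5269212·x^6 + 3621672·x^8 + 2834352·x^10 + 17006112·x^12)·Dx^2 + (7758·x + 330156·x^3 + 2675430·x^5 + 3411720·x^7 + 4723920·x^9 + 8503056·x^11)·Dx^3 + (130 + 5481·x^2 + 72657·x^4 + 366687·x^6 + 688905·x^8 + 1417176·x^10 + 2125764·x^12)·Dx^4  (order 4).
h: a_k = -24, 0, 360, 0, -2744, 0, …
ICs: h(0) = -24, h′(0) = 0, h′′(0) = 720, h′′′(0) = 0.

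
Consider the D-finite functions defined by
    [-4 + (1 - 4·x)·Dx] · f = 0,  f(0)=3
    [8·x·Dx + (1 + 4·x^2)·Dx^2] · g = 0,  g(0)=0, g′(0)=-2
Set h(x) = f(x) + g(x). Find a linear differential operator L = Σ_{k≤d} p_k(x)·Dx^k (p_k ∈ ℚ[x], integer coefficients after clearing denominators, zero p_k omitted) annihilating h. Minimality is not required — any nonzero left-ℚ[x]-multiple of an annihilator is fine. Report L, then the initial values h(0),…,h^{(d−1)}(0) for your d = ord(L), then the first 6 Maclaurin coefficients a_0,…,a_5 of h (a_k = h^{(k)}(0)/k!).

f: a_k = 3, 12, 48, 192, 768, 3072, …
g: a_k = 0, -2, 0, 8/3, 0, -32/5, …
L₀ := lclm(L_f,L_g); ord L₀ ≤ 1+2.
L = (-8 + 128·x + 96·x^2)·Dx + (13 - 8·x + 100·x^2 + 96·x^3)·Dx^2 + (-1 + 3·x + 12·x^3 + 16·x^4)·Dx^3  (order 3).
h: a_k = 3, 10, 48, 584/3, 768, 15328/5, …
ICs: h(0) = 3, h′(0) = 10, h′′(0) = 96.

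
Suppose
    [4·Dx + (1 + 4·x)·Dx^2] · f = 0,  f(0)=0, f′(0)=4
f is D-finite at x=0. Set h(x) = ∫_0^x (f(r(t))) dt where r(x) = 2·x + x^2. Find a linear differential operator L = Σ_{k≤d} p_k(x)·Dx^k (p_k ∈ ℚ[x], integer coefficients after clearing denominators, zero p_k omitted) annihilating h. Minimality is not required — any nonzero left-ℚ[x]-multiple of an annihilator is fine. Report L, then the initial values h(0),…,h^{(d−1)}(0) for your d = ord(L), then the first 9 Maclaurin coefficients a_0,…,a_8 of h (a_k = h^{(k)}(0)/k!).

f: a_k = 0, 4, -8, 64/3, -64, 1024/5, -2048/3, 16384/7, -8192, …
h₀=f(r): pull back L_f along r ⇒ L₀.
Integrate: L := L₀·Dx.
L = (7 + 8·x + 4·x^2)·Dx^2 + (1 + 9·x + 12·x^2 + 4·x^3)·Dx^3  (order 3).
h: a_k = 0, 0, 4, -28/3, 104/3, -776/5, 11584/15, -12352/3, 161344/7, …
ICs: h(0) = 0, h′(0) = 0, h′′(0) = 8.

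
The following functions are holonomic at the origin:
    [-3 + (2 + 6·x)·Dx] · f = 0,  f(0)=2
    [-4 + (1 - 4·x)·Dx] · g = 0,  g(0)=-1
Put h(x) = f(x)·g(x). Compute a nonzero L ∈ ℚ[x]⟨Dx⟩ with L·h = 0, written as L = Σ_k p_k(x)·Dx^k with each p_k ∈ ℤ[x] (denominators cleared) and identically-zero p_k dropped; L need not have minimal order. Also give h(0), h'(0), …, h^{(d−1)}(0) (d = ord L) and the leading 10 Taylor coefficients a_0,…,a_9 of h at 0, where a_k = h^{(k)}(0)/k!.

f: a_k = 2, 3, -9/4, 27/8, -405/64, 1701/128, -15309/512, 72171/1024, -2814669/16384, 14073345/32768, …
g: a_k = -1, -4, -16, -64, -256, -1024, -4096, -16384, -65536, -262144, …
f·g: L₀ = L_f ⊗_s L_g, ord ≤ 1·1.
L = (11 + 12·x) + (-2 + 2·x + 24·x^2)·Dx  (order 1).
h: a_k = -2, -11, -167/4, -1363/8, -43211/64, -347389/128, -5542915/512, -44415491/1024, -2839776755/16384, -22732287385/32768, …
ICs: h(0) = -2.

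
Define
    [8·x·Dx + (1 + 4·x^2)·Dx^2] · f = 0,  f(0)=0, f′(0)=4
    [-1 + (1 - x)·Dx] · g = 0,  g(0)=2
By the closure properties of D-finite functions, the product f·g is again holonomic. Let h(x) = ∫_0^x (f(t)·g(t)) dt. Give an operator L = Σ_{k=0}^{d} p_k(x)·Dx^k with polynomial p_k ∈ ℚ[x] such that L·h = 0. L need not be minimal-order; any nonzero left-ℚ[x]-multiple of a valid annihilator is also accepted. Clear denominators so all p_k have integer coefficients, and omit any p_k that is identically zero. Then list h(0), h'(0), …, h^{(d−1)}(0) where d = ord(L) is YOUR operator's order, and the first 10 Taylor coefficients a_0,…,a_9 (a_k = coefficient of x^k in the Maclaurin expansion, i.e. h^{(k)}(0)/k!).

f: a_k = 0, 4, 0, -16/3, 0, 64/5, 0, -256/7, 0, 1024/9, …
g: a_k = 2, 2, 2, 2, 2, 2, 2, 2, 2, 2, …
L₀ := L_f ⊗_s L_g (sym. prod.), ord ≤ 2.
Integrate: L := L₀·Dx.
L = 8·x·Dx + (2 - 8·x + 16·x^2)·Dx^2 + (-1 + x - 4·x^2 + 4·x^3)·Dx^3  (order 3).
h: a_k = 0, 0, 4, 8/3, -2/3, -8/15, 172/45, 344/105, -659/105, -5272/945, …
ICs: h(0) = 0, h′(0) = 0, h′′(0) = 8.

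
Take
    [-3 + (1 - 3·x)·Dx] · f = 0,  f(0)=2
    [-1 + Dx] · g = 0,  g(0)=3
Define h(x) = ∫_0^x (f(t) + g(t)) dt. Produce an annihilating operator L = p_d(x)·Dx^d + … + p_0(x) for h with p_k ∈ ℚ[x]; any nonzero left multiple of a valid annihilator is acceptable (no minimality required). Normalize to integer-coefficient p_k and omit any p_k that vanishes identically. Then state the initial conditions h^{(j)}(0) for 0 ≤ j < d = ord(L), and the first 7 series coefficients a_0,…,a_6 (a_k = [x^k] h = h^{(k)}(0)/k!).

L = (-15 - 9·x)·Dx + (17 + 6·x - 9·x^2)·Dx^2 + (-2 + 3·x + 9·x^2)·Dx^3  (order 3).
h: a_k = 0, 5, 9/2, 13/2, 109/8, 1297/40, 19441/240, …
ICs: h(0) = 0, h′(0) = 5, h′′(0) = 9.

f: a_k = 2, 6, 18, 54, 162, 486, 1458, …
g: a_k = 3, 3, 3/2, 1/2, 1/8, 1/40, 1/240, …
h₀=f+g: left-lcm gives L₀, ord ≤ 2.
h=∫h₀ ⇒ L = L₀·Dx.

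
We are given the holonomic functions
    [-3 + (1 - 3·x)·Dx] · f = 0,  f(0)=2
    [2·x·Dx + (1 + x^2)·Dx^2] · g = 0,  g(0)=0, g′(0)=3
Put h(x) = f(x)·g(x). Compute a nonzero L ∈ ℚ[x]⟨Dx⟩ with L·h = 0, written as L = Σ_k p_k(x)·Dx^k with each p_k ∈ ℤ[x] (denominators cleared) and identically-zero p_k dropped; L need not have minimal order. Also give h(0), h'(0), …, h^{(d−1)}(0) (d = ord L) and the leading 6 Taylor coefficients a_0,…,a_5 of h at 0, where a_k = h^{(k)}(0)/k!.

L = 6·x + (6 - 2·x + 12·x^2)·Dx + (-1 + 3·x - x^2 + 3·x^3)·Dx^2  (order 2).
h: a_k = 0, 6, 18, 52, 156, 2346/5, …
ICs: h(0) = 0, h′(0) = 6.

f: a_k = 2, 6, 18, 54, 162, 486, …
g: a_k = 0, 3, 0, -1, 0, 3/5, …
Sym-product of L_f,L_g gives L₀ (≤ ord 2).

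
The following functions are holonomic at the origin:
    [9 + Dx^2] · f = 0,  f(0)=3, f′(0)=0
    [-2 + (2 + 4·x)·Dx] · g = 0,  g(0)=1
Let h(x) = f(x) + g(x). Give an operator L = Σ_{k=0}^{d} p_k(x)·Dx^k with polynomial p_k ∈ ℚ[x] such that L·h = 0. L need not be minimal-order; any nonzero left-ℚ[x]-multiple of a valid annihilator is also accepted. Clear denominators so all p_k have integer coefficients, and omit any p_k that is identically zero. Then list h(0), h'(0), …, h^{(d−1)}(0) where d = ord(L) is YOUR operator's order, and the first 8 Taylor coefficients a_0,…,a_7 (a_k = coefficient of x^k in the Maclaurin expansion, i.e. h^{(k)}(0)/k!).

L = (-54 - 162·x - 162·x^2) + (36 + 234·x + 486·x^2 + 324·x^3)·Dx + (-6 - 18·x - 18·x^2)·Dx^2 + (4 + 26·x + 54·x^2 + 36·x^3)·Dx^3  (order 3).
h: a_k = 4, 1, -14, 1/2, 19/2, 7/8, -87/20, 33/16, …
ICs: h(0) = 4, h′(0) = 1, h′′(0) = -28.

f: a_k = 3, 0, -27/2, 0, 81/8, 0, -243/80, 0, …
g: a_k = 1, 1, -1/2, 1/2, -5/8, 7/8, -21/16, 33/16, …
f+g: L₀ = lclm(L_f,L_g), ord ≤ 2+1.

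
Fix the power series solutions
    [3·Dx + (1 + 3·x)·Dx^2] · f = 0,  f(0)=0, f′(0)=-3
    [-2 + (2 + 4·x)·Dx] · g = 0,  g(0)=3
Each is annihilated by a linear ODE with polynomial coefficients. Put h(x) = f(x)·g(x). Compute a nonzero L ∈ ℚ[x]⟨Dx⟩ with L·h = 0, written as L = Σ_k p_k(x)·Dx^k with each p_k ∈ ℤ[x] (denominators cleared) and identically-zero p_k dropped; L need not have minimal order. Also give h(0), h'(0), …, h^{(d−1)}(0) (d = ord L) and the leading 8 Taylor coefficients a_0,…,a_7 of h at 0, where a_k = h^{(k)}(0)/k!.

f: a_k = 0, -3, 9/2, -9, 81/4, -243/5, 243/2, -2187/7, …
g: a_k = 3, 3, -3/2, 3/2, -15/8, 21/8, -63/16, 99/16, …
f·g: L₀ = L_f ⊗_s L_g, ord ≤ 2·1.
L = 3·x + (1 + 2·x)·Dx + (1 + 7·x + 16·x^2 + 12·x^3)·Dx^2  (order 2).
h: a_k = 0, -9, 9/2, -9, 45/2, -2367/40, 12681/80, -120123/280, …
ICs: h(0) = 0, h′(0) = -9.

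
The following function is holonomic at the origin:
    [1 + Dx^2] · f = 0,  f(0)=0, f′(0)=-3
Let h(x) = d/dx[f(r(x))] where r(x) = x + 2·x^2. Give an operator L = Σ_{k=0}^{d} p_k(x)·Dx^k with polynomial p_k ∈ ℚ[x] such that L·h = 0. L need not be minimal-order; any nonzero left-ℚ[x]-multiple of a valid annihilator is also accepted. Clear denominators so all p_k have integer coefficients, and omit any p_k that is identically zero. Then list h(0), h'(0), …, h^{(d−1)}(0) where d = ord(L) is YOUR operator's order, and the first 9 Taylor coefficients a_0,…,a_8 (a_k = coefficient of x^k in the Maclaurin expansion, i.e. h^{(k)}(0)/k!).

f: a_k = 0, -3, 0, 1/2, 0, -1/40, 0, 1/1680, 0, …
h₀=f(r): pull back L_f along r ⇒ L₀.
Differentiate: ansatz ord ≤ ord L₀ ⇒ L.
L = (49 + 16·x + 96·x^2 + 256·x^3 + 256·x^4) + (-12 - 48·x)·Dx + (1 + 8·x + 16·x^2)·Dx^2  (order 2).
h: a_k = -3, -12, 3/2, 12, 239/8, 45/2, -1679/240, -239/15, -235873/13440, …
ICs: h(0) = -3, h′(0) = -12.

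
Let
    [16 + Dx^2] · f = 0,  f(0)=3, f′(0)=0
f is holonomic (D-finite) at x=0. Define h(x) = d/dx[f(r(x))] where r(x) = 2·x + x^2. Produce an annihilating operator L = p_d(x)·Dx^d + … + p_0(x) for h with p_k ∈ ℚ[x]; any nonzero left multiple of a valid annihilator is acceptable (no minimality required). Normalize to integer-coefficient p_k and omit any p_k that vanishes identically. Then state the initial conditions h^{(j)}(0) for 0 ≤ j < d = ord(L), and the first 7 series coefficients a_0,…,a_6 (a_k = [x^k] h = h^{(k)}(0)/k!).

f: a_k = 3, 0, -24, 0, 32, 0, -256/15, …
f∘r: x↦r, Dx↦Dx/r' in L_f ⇒ L₀.
h=h₀': d/dx-closure on L₀ ⇒ L.
L = (67 + 256·x + 384·x^2 + 256·x^3 + 64·x^4) + (-3 - 3·x)·Dx + (1 + 2·x + x^2)·Dx^2  (order 2).
h: a_k = 0, -192, -288, 1952, 5120, -9728/5, -105728/5, …
ICs: h(0) = 0, h′(0) = -192.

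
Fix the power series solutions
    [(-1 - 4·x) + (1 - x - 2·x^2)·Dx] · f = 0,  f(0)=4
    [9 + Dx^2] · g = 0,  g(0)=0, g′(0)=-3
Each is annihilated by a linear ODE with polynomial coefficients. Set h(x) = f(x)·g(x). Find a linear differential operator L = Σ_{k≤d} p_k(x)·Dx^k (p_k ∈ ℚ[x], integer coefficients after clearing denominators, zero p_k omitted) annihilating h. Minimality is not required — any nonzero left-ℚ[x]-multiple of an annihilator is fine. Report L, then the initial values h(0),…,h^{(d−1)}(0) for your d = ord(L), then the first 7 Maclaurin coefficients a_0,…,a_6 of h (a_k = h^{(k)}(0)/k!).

L = (-5 + 9·x + 18·x^2) + (2 + 8·x)·Dx + (-1 + x + 2·x^2)·Dx^2  (order 2).
h: a_k = 0, -12, -12, -18, -42, -861/10, -1701/10, …
ICs: h(0) = 0, h′(0) = -12.

f: a_k = 4, 4, 12, 20, 44, 84, 172, …
g: a_k = 0, -3, 0, 9/2, 0, -81/40, 0, …
f·g: L₀ = L_f ⊗_s L_g, ord ≤ 1·2.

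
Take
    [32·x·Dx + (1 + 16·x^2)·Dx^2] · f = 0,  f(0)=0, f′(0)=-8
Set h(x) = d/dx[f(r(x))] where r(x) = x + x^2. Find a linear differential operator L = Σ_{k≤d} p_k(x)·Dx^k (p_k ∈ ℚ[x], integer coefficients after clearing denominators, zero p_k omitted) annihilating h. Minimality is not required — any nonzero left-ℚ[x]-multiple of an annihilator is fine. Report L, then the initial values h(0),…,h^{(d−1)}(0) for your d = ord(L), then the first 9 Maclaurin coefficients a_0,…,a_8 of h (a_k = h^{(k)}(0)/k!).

f: a_k = 0, -8, 0, 128/3, 0, -2048/5, 0, 32768/7, 0, …
Change of var in L_f (x↦r) gives L₀.
Differentiate: ansatz ord ≤ ord L₀ ⇒ L.
L = (-2 + 32·x + 128·x^2 + 192·x^3 + 96·x^4) + (1 + 2·x + 16·x^2 + 64·x^3 + 80·x^4 + 32·x^5)·Dx  (order 1).
h: a_k = -8, -16, 128, 512, -1408, -12032, 4096, 229376, 342016, …
ICs: h(0) = -8.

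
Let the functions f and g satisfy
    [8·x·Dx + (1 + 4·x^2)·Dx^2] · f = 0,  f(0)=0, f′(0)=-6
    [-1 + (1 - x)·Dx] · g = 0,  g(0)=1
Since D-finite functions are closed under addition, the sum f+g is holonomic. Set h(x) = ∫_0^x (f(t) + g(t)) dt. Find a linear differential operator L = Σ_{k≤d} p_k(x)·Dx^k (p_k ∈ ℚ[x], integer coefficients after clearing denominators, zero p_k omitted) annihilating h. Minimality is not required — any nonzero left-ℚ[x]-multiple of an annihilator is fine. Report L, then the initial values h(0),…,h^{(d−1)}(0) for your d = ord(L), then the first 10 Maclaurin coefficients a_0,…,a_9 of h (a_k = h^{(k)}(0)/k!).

L = (8 - 32·x - 96·x^2)·Dx^2 + (-7 + 8·x + 20·x^2 - 96·x^3)·Dx^3 + (1 + 3·x + 12·x^3 - 16·x^4)·Dx^4  (order 4).
h: a_k = 0, 1, -5/2, 1/3, 9/4, 1/5, -91/30, 1/7, 391/56, 1/9, …
ICs: h(0) = 0, h′(0) = 1, h′′(0) = -5, h′′′(0) = 2.

f: a_k = 0, -6, 0, 8, 0, -96/5, 0, 384/7, 0, -512/3, …
g: a_k = 1, 1, 1, 1, 1, 1, 1, 1, 1, 1, …
Weyl lclm of L_f,L_g ⇒ L₀ (ord ≤ 3).
Integrate: L := L₀·Dx.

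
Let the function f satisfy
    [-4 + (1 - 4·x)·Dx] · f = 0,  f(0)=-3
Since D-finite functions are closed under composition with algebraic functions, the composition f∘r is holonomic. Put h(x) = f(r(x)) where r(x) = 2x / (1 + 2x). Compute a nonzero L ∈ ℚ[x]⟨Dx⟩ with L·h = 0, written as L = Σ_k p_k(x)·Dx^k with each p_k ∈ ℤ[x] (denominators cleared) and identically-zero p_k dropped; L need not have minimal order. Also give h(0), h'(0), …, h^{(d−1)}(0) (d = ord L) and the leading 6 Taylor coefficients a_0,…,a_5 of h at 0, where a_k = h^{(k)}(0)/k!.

L = 8 + (-1 + 4·x + 12·x^2)·Dx  (order 1).
h: a_k = -3, -24, -144, -864, -5184, -31104, …
ICs: h(0) = -3.

f: a_k = -3, -12, -48, -192, -768, -3072, …
f∘r: x↦r, Dx↦Dx/r' in L_f ⇒ L₀.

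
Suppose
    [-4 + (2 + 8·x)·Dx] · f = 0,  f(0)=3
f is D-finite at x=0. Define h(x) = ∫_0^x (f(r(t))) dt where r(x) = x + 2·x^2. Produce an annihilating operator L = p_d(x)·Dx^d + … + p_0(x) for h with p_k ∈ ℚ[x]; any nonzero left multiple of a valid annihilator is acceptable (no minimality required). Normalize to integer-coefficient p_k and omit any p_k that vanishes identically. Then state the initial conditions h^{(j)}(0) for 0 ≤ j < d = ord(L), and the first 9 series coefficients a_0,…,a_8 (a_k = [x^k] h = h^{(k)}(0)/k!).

f: a_k = 3, 6, -6, 12, -30, 84, -252, 792, -2574, …
L₀ from L_f via x↦r, Dx↦r'^{-1}Dx.
Integrate: L := L₀·Dx.
L = (-2 - 8·x)·Dx + (1 + 4·x + 8·x^2)·Dx^2  (order 2).
h: a_k = 0, 3, 3, 2, -3, 18/5, -2, -36/7, 21, …
ICs: h(0) = 0, h′(0) = 3.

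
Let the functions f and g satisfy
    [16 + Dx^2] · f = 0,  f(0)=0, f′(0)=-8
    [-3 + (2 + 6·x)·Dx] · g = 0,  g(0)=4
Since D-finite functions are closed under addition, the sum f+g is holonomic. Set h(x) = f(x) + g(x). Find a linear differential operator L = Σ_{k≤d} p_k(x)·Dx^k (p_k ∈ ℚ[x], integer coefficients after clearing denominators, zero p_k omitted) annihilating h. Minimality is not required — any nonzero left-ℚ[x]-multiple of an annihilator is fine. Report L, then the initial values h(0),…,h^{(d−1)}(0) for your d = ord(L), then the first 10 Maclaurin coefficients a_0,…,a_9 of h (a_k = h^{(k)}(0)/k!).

L = (-4368 - 18432·x - 27648·x^2) + (1760 + 17568·x + 55296·x^2 + 55296·x^3)·Dx + (-273 - 1152·x - 1728·x^2)·Dx^2 + (110 + 1098·x + 3456·x^2 + 3456·x^3)·Dx^3  (order 3).
h: a_k = 4, -2, -9/2, 337/12, -405/32, 9131/960, -15309/256, 23782441/161280, -2814669/8192, 39830824211/46448640, …
ICs: h(0) = 4, h′(0) = -2, h′′(0) = -9.

f: a_k = 0, -8, 0, 64/3, 0, -256/15, 0, 2048/315, 0, -4096/2835, …
g: a_k = 4, 6, -9/2, 27/4, -405/32, 1701/64, -15309/256, 72171/512, -2814669/8192, 14073345/16384, …
Weyl lclm of L_f,L_g ⇒ L₀ (ord ≤ 3).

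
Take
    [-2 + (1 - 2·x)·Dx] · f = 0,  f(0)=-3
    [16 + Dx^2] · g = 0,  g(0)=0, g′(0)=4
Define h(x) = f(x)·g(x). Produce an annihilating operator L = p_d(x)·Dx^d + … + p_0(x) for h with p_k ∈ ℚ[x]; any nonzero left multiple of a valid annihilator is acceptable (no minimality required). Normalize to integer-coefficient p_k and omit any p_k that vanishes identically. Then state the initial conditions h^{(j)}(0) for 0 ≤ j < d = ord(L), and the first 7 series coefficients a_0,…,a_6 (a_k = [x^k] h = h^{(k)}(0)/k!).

L = (-16 + 32·x) + 4·Dx + (-1 + 2·x)·Dx^2  (order 2).
h: a_k = 0, -12, -24, -16, -32, -448/5, -896/5, …
ICs: h(0) = 0, h′(0) = -12.

f: a_k = -3, -6, -12, -24, -48, -96, -192, …
g: a_k = 0, 4, 0, -32/3, 0, 128/15, 0, …
f·g: L₀ = L_f ⊗_s L_g, ord ≤ 1·2.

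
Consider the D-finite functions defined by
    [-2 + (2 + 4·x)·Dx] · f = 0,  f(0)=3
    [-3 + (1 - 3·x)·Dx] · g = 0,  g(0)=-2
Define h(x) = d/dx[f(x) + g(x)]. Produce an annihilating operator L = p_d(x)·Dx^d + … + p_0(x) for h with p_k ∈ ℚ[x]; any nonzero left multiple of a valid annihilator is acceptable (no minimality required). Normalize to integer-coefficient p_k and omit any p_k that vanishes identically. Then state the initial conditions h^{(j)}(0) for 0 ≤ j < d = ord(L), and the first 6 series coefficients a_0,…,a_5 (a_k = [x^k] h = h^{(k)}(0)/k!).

f: a_k = 3, 3, -3/2, 3/2, -15/8, 21/8, …
g: a_k = -2, -6, -18, -54, -162, -486, …
Weyl lclm of L_f,L_g ⇒ L₀ (ord ≤ 2).
h=h₀': d/dx-closure on L₀ ⇒ L.
L = (-72 - 54·x) + (-51 - 234·x - 189·x^2)·Dx + (7 + 2·x - 51·x^2 - 54·x^3)·Dx^2  (order 2).
h: a_k = -3, -39, -315/2, -1311/2, -19335/8, -70173/8, …
ICs: h(0) = -3, h′(0) = -39.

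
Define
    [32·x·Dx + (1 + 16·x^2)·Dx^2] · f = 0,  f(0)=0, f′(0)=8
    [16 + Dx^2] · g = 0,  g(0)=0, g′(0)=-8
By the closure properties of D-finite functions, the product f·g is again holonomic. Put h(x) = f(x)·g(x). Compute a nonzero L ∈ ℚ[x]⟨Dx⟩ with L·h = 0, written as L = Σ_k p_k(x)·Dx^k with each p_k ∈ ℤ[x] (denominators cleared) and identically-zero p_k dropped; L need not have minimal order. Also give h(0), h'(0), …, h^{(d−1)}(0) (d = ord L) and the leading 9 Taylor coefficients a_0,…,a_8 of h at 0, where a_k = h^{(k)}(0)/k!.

f: a_k = 0, 8, 0, -128/3, 0, 2048/5, 0, -32768/7, 0, …
g: a_k = 0, -8, 0, 64/3, 0, -256/15, 0, 2048/315, 0, …
f·g: L₀ = L_f ⊗_s L_g, ord ≤ 2·2.
L = (1280 + 53248·x^2 + 360448·x^4 + 2097152·x^6 + 8388608·x^8) + (1536·x + 40960·x^3 + 393216·x^5 + 2097152·x^7)·Dx + (96 + 4096·x^2 + 36864·x^4 + 262144·x^6 + 1048576·x^8)·Dx^2 + (96·x + 2560·x^3 + 24576·x^5 + 131072·x^7)·Dx^3 + (1 + 48·x^2 + 896·x^4 + 8192·x^6 + 32768·x^8)·Dx^4  (order 4).
h: a_k = 0, 0, -64, 0, 512, 0, -38912/9, 0, 704512/15, …
ICs: h(0) = 0, h′(0) = 0, h′′(0) = -128, h′′′(0) = 0.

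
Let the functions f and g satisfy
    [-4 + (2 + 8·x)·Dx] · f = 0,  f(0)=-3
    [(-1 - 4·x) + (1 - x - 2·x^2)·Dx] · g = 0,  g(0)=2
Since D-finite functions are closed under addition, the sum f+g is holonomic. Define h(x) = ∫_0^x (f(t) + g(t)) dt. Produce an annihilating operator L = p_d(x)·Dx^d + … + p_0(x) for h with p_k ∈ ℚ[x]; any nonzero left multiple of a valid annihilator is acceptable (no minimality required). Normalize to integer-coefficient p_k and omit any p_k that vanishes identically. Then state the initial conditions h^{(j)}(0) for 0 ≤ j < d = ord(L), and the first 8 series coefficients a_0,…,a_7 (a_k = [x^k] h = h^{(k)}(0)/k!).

L = (16 + 84·x + 120·x^2 + 160·x^3)·Dx + (-10 - 52·x - 204·x^2 - 400·x^3 - 400·x^4)·Dx^2 + (-1 + 7·x + 56·x^2 + 8·x^3 - 200·x^4 - 160·x^5)·Dx^3  (order 3).
h: a_k = 0, -1, -2, 4, -1/2, 52/5, -7, 338/7, …
ICs: h(0) = 0, h′(0) = -1, h′′(0) = -4.

f: a_k = -3, -6, 6, -12, 30, -84, 252, -792, …
g: a_k = 2, 2, 6, 10, 22, 42, 86, 170, …
h₀=f+g: left-lcm gives L₀, ord ≤ 2.
Integrate: L := L₀·Dx.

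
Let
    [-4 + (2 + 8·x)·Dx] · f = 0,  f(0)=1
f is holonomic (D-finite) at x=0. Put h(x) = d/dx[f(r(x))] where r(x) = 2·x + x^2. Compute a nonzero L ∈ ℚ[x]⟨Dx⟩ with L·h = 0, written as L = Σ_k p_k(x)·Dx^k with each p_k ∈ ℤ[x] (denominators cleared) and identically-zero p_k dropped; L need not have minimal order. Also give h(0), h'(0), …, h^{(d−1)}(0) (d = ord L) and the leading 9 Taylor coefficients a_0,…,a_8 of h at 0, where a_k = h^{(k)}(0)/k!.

f: a_k = 1, 2, -2, 4, -10, 28, -84, 264, -858, …
h₀=f(r): pull back L_f along r ⇒ L₀.
Derive L from L₀ (diff closure).
L = -3 + (-1 - 9·x - 12·x^2 - 4·x^3)·Dx  (order 1).
h: a_k = 4, -12, 72, -456, 3000, -20232, 138768, -963408, 6749784, …
ICs: h(0) = 4.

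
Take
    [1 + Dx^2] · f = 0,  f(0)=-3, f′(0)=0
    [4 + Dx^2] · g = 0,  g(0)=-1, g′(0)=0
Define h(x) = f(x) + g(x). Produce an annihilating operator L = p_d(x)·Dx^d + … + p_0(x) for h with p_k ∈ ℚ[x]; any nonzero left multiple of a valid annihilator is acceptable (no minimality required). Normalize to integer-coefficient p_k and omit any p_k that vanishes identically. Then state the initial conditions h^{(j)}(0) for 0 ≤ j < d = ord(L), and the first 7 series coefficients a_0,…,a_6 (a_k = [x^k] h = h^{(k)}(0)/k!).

f: a_k = -3, 0, 3/2, 0, -1/8, 0, 1/240, …
g: a_k = -1, 0, 2, 0, -2/3, 0, 4/45, …
f+g: L₀ = lclm(L_f,L_g), ord ≤ 2+2.
L = 4 + 5·Dx^2 + Dx^4  (order 4).
h: a_k = -4, 0, 7/2, 0, -19/24, 0, 67/720, …
ICs: h(0) = -4, h′(0) = 0, h′′(0) = 7, h′′′(0) = 0.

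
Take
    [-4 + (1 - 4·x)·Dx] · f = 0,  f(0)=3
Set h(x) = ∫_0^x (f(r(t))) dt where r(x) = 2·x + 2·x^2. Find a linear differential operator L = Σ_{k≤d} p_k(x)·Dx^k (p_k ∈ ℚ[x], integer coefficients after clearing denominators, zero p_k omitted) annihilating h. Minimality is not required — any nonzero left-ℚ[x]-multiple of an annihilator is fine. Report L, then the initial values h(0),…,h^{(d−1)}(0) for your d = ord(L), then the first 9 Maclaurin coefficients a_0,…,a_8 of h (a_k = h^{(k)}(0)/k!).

L = (8 + 16·x)·Dx + (-1 + 8·x + 8·x^2)·Dx^2  (order 2).
h: a_k = 0, 3, 12, 72, 480, 17088/5, 25344, 1353216/7, 1505280, …
ICs: h(0) = 0, h′(0) = 3.

f: a_k = 3, 12, 48, 192, 768, 3072, 12288, 49152, 196608, …
L₀ from L_f via x↦r, Dx↦r'^{-1}Dx.
∫: right-multiply L₀ by Dx.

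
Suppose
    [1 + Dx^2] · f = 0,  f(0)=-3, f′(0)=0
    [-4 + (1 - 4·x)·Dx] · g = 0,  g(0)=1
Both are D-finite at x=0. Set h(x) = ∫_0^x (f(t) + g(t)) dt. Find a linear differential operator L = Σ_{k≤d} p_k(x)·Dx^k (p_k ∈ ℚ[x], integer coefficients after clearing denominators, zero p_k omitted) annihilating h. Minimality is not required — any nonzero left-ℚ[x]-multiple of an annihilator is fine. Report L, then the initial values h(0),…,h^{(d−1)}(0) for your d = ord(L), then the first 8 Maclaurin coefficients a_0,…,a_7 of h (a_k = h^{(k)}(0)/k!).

L = (-388 + 32·x - 64·x^2)·Dx + (33 - 140·x + 48·x^2 - 64·x^3)·Dx^2 + (-388 + 32·x - 64·x^2)·Dx^3 + (33 - 140·x + 48·x^2 - 64·x^3)·Dx^4  (order 4).
h: a_k = 0, -2, 2, 35/6, 16, 2047/40, 512/3, 983041/1680, …
ICs: h(0) = 0, h′(0) = -2, h′′(0) = 4, h′′′(0) = 35.

f: a_k = -3, 0, 3/2, 0, -1/8, 0, 1/240, 0, …
g: a_k = 1, 4, 16, 64, 256, 1024, 4096, 16384, …
Weyl lclm of L_f,L_g ⇒ L₀ (ord ≤ 3).
Integrate: L := L₀·Dx.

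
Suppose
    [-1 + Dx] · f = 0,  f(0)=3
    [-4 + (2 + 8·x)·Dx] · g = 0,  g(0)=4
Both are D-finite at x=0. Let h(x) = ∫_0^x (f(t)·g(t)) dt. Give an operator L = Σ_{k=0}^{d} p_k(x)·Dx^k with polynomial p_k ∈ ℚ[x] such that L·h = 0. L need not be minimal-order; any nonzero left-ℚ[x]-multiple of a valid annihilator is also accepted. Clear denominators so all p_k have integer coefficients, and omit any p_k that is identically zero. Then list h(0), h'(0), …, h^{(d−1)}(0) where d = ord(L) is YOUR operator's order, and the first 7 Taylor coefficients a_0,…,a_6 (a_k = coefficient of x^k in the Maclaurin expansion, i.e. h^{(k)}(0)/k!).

f: a_k = 3, 3, 3/2, 1/2, 1/8, 1/40, 1/240, …
g: a_k = 4, 8, -8, 16, -40, 112, -336, …
h₀=f·g: eliminate ⇒ L₀, order ≤ 1·1.
Integrate: L := L₀·Dx.
L = (-3 - 4·x)·Dx + (1 + 4·x)·Dx^2  (order 2).
h: a_k = 0, 12, 18, 2, 19/2, -159/10, 2371/60, …
ICs: h(0) = 0, h′(0) = 12.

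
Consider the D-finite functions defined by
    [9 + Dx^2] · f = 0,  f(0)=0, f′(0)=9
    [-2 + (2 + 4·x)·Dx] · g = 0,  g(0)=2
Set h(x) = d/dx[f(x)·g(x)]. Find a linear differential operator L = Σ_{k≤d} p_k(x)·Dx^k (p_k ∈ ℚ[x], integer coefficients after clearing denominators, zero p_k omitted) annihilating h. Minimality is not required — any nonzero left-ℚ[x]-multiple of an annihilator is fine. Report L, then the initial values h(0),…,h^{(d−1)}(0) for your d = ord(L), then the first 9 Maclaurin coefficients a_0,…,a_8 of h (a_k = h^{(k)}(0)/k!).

f: a_k = 0, 9, 0, -27/2, 0, 243/40, 0, -729/560, 0, …
g: a_k = 2, 2, -1, 1, -5/4, 7/4, -21/8, 33/8, -429/64, …
L₀ := L_f ⊗_s L_g (sym. prod.), ord ≤ 2.
h₀' ⇒ L via d/dx closure of L₀.
L = (14 + 84·x + 192·x^2 + 216·x^3 + 108·x^4) + (-1 - 8·x - 18·x^2 - 12·x^3)·Dx + (1 + 7·x + 19·x^2 + 24·x^3 + 12·x^4)·Dx^2  (order 2).
h: a_k = 18, 36, -108, -72, 72, 432/5, -108, 4752/35, -1944/7, …
ICs: h(0) = 18, h′(0) = 36.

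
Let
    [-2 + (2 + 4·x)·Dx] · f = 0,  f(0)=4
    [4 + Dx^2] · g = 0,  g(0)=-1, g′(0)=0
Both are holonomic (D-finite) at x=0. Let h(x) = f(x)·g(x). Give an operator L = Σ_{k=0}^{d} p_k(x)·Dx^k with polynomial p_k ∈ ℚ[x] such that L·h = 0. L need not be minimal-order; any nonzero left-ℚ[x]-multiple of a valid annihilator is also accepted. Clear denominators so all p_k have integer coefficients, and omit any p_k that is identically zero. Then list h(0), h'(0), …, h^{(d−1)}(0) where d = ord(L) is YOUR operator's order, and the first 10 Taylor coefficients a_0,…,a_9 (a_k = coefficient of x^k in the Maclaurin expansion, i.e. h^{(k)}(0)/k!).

f: a_k = 4, 4, -2, 2, -5/2, 7/2, -21/4, 33/4, -429/32, 715/32, …
g: a_k = -1, 0, 2, 0, -2/3, 0, 4/45, 0, -2/315, 0, …
Product ⇒ symmetric product L₀, ord ≤ 2.
L = (7 + 16·x + 16·x^2) + (-2 - 4·x)·Dx + (1 + 4·x + 4·x^2)·Dx^2  (order 2).
h: a_k = -4, -4, 10, 6, -25/6, -13/6, 349/180, -401/180, 44047/10080, -26963/3360, …
ICs: h(0) = -4, h′(0) = -4.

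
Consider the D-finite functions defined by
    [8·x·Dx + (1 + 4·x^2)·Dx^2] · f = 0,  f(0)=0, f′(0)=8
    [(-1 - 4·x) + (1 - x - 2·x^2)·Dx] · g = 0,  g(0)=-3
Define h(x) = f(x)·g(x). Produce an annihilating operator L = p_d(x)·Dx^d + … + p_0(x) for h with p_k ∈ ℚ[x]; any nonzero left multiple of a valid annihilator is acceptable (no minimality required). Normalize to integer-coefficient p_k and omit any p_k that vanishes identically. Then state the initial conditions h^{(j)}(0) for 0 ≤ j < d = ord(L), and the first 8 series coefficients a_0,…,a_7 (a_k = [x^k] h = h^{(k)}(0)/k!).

f: a_k = 0, 8, 0, -32/3, 0, 128/5, 0, -512/7, …
g: a_k = -3, -3, -9, -15, -33, -63, -129, -255, …
f·g: L₀ = L_f ⊗_s L_g, ord ≤ 2·1.
L = (4 + 8·x + 48·x^2) + (2 + 16·x^2 + 48·x^3)·Dx + (-1 + x - 2·x^2 + 4·x^3 + 8·x^4)·Dx^2  (order 2).
h: a_k = 0, -24, -24, -40, -88, -1224/5, -2104/5, -24184/35, …
ICs: h(0) = 0, h′(0) = -24.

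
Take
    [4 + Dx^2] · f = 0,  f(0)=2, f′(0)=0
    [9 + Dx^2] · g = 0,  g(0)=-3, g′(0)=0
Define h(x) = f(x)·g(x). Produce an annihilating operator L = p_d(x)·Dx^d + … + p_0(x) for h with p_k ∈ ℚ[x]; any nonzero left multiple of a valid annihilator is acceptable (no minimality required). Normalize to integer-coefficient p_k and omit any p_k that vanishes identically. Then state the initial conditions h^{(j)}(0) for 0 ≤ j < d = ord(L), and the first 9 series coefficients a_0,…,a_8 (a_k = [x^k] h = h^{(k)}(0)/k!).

L = 25 + 26·Dx^2 + Dx^4  (order 4).
h: a_k = -6, 0, 39, 0, -313/4, 0, 7813/120, 0, -195313/6720, …
ICs: h(0) = -6, h′(0) = 0, h′′(0) = 78, h′′′(0) = 0.

f: a_k = 2, 0, -4, 0, 4/3, 0, -8/45, 0, 4/315, …
g: a_k = -3, 0, 27/2, 0, -81/8, 0, 243/80, 0, -2187/4480, …
f·g: L₀ = L_f ⊗_s L_g, ord ≤ 2·2.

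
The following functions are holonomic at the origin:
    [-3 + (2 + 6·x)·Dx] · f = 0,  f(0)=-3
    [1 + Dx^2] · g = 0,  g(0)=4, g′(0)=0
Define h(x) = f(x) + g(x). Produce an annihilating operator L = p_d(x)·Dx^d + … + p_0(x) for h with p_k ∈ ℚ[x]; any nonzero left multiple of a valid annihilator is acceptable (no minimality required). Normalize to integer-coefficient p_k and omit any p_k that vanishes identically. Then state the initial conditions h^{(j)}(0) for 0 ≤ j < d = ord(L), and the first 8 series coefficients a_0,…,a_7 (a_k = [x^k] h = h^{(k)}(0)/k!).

L = (-93 - 72·x - 108·x^2) + (-10 + 18·x + 216·x^2 + 216·x^3)·Dx + (-93 - 72·x - 108·x^2)·Dx^2 + (-10 + 18·x + 216·x^2 + 216·x^3)·Dx^3  (order 3).
h: a_k = 1, -9/2, 11/8, -81/16, 3709/384, -5103/256, 2066459/46080, -216513/2048, …
ICs: h(0) = 1, h′(0) = -9/2, h′′(0) = 11/4.

f: a_k = -3, -9/2, 27/8, -81/16, 1215/128, -5103/256, 45927/1024, -216513/2048, …
g: a_k = 4, 0, -2, 0, 1/6, 0, -1/180, 0, …
Sum ⇒ L₀ = lclm(L_f,L_g) in ℚ(x)⟨Dx⟩.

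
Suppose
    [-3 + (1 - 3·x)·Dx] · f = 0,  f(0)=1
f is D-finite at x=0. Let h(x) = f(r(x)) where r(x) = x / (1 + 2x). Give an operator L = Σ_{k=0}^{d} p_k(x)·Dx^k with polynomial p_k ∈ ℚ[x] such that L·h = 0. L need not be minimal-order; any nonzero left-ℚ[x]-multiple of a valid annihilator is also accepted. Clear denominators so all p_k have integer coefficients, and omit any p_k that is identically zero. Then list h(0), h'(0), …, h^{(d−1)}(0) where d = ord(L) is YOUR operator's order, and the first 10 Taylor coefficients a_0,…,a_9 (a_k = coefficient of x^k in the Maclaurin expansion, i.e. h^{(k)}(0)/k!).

f: a_k = 1, 3, 9, 27, 81, 243, 729, 2187, 6561, 19683, …
Change of var in L_f (x↦r) gives L₀.
L = 3 + (-1 - x + 2·x^2)·Dx  (order 1).
h: a_k = 1, 3, 3, 3, 3, 3, 3, 3, 3, 3, …
ICs: h(0) = 1.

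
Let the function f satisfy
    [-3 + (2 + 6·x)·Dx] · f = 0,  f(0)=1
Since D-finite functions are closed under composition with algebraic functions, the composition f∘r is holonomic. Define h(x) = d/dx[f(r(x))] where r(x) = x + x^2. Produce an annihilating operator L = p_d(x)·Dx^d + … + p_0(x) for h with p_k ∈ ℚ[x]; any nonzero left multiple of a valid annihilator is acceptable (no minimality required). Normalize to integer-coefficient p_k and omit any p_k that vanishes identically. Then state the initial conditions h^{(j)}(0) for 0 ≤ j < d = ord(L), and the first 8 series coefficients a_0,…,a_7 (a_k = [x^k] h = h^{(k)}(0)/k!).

f: a_k = 1, 3/2, -9/8, 27/16, -405/128, 1701/256, -15309/1024, 72171/2048, …
f∘r: x↦r, Dx↦Dx/r' in L_f ⇒ L₀.
h=h₀': d/dx-closure on L₀ ⇒ L.
L = 1 + (-2 - 10·x - 18·x^2 - 12·x^3)·Dx  (order 1).
h: a_k = 3/2, 3/4, -27/16, 99/32, -1215/256, 2997/512, -9639/2048, -6237/4096, …
ICs: h(0) = 3/2.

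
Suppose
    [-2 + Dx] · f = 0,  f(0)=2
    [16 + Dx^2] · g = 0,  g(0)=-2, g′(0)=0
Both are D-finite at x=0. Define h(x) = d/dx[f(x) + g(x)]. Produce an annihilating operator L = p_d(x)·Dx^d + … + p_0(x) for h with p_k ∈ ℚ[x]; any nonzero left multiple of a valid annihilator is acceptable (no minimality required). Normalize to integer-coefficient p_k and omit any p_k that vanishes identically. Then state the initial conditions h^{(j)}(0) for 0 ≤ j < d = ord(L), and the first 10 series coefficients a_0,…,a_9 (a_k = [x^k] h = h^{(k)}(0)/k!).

f: a_k = 2, 4, 4, 8/3, 4/3, 8/15, 8/45, 16/315, 4/315, 8/2835, …
g: a_k = -2, 0, 16, 0, -64/3, 0, 512/45, 0, -1024/315, 0, …
Weyl lclm of L_f,L_g ⇒ L₀ (ord ≤ 3).
h₀' ⇒ L via d/dx closure of L₀.
L = 32 - 16·Dx + 2·Dx^2 - Dx^3  (order 3).
h: a_k = 4, 40, 8, -80, 8/3, 208/3, 16/45, -544/21, 8/315, 3280/567, …
ICs: h(0) = 4, h′(0) = 40, h′′(0) = 16.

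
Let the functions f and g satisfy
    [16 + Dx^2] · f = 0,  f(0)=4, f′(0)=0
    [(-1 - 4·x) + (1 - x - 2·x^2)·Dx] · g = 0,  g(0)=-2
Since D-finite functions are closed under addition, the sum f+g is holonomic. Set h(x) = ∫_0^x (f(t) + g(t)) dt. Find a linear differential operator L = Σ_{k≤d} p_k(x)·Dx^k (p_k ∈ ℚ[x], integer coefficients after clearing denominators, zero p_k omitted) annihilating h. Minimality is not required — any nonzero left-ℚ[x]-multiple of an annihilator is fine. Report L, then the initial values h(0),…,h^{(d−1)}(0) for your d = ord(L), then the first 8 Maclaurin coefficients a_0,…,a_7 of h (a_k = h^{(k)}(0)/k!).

L = (-368 - 1408·x + 256·x^2 - 512·x^3 - 2560·x^4 - 2048·x^5)·Dx + (176 - 336·x - 384·x^2 + 1024·x^3 + 384·x^4 - 1536·x^5 - 1024·x^6)·Dx^2 + (-23 - 88·x + 16·x^2 - 32·x^3 - 160·x^4 - 128·x^5)·Dx^3 + (11 - 21·x - 24·x^2 + 64·x^3 + 24·x^4 - 96·x^5 - 64·x^6)·Dx^4  (order 4).
h: a_k = 0, 2, -1, -38/3, -5/2, 62/15, -7, -4894/315, …
ICs: h(0) = 0, h′(0) = 2, h′′(0) = -2, h′′′(0) = -76.

f: a_k = 4, 0, -32, 0, 128/3, 0, -1024/45, 0, …
g: a_k = -2, -2, -6, -10, -22, -42, -86, -170, …
Sum ⇒ L₀ = lclm(L_f,L_g) in ℚ(x)⟨Dx⟩.
h=∫h₀ ⇒ L = L₀·Dx.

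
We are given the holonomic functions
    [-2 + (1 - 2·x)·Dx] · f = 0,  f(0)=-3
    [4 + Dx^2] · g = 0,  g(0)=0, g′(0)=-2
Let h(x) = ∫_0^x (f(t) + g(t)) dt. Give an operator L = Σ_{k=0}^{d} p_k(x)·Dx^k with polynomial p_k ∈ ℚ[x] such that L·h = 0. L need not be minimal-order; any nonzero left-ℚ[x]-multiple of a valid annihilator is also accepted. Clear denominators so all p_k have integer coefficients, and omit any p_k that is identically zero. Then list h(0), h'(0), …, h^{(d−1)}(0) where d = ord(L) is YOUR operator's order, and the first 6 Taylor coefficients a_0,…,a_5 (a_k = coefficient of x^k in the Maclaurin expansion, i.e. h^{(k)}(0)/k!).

f: a_k = -3, -6, -12, -24, -48, -96, …
g: a_k = 0, -2, 0, 4/3, 0, -4/15, …
h₀=f+g: left-lcm gives L₀, ord ≤ 3.
h=∫₀ˣh₀: take L = L₀·Dx.
L = (56 - 32·x + 32·x^2)·Dx + (-12 + 40·x - 48·x^2 + 32·x^3)·Dx^2 + (14 - 8·x + 8·x^2)·Dx^3 + (-3 + 10·x - 12·x^2 + 8·x^3)·Dx^4  (order 4).
h: a_k = 0, -3, -4, -4, -17/3, -48/5, …
ICs: h(0) = 0, h′(0) = -3, h′′(0) = -8, h′′′(0) = -24.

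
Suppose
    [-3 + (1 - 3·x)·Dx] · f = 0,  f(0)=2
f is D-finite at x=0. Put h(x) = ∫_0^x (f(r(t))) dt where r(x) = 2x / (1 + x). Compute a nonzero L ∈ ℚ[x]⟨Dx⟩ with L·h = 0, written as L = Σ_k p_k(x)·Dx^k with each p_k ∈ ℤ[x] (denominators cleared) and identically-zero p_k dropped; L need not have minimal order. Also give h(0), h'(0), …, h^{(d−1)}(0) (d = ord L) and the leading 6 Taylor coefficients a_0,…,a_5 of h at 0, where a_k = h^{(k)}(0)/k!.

f: a_k = 2, 6, 18, 54, 162, 486, …
Substitute x→r, Dx→(1/r')Dx; clear ⇒ L₀.
h=∫₀ˣh₀: take L = L₀·Dx.
L = 6·Dx + (-1 + 4·x + 5·x^2)·Dx^2  (order 2).
h: a_k = 0, 2, 6, 20, 75, 300, …
ICs: h(0) = 0, h′(0) = 2.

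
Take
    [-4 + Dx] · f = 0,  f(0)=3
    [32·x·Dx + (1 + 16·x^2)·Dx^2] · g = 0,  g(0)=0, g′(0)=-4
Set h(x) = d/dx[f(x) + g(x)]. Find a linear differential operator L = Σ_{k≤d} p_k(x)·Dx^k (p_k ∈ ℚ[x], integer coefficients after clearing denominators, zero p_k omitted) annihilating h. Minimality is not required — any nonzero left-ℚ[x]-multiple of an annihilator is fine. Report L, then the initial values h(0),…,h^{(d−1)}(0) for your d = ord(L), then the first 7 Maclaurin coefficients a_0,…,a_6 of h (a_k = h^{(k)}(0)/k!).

L = (32 - 256·x - 512·x^2) + (-12 + 48·x + 64·x^2 - 256·x^3)·Dx + (1 + 4·x + 16·x^2 + 64·x^3)·Dx^2  (order 2).
h: a_k = 8, 48, 160, 128, -896, 512/5, 246784/15, …
ICs: h(0) = 8, h′(0) = 48.

f: a_k = 3, 12, 24, 32, 32, 128/5, 256/15, …
g: a_k = 0, -4, 0, 64/3, 0, -1024/5, 0, …
h₀=f+g: left-lcm gives L₀, ord ≤ 3.
h=h₀': d/dx-closure on L₀ ⇒ L.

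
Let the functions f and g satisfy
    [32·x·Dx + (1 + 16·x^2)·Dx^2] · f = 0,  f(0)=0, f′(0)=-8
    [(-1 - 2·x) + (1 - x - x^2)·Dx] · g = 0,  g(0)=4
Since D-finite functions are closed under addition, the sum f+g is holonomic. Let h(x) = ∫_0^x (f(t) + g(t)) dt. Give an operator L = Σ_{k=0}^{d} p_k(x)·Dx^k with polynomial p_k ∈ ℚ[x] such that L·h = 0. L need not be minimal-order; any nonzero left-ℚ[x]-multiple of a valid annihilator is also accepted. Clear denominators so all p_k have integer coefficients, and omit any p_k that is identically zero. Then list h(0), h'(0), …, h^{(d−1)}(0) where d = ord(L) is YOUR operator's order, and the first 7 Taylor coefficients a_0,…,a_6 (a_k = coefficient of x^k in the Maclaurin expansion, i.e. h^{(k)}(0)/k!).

L = (64 - 256·x - 3904·x^2 - 6912·x^3 - 9696·x^4 - 1536·x^6)·Dx^2 + (-25 - 24·x + 542·x^2 - 780·x^3 - 6800·x^4 - 6560·x^5 - 768·x^6 - 1536·x^7)·Dx^3 + (2 + 17·x + 62·x^2 + 202·x^3 + 445·x^4 - 1136·x^5 - 576·x^6 - 256·x^7 - 256·x^8)·Dx^4  (order 4).
h: a_k = 0, 4, -2, 8/3, 41/3, 4, -944/15, …
ICs: h(0) = 0, h′(0) = 4, h′′(0) = -4, h′′′(0) = 16.

f: a_k = 0, -8, 0, 128/3, 0, -2048/5, 0, …
g: a_k = 4, 4, 8, 12, 20, 32, 52, …
Weyl lclm of L_f,L_g ⇒ L₀ (ord ≤ 3).
h=∫₀ˣh₀: take L = L₀·Dx.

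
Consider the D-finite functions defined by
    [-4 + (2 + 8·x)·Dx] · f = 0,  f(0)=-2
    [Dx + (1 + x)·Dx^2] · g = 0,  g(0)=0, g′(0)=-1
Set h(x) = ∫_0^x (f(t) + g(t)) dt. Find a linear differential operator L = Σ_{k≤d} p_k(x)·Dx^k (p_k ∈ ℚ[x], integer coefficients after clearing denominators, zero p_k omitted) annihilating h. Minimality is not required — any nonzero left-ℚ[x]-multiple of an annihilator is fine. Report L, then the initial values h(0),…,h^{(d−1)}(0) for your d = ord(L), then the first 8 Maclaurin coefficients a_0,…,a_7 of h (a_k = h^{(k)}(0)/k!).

f: a_k = -2, -4, 4, -8, 20, -56, 168, -528, …
g: a_k = 0, -1, 1/2, -1/3, 1/4, -1/5, 1/6, -1/7, …
h₀=f+g: left-lcm gives L₀, ord ≤ 3.
Integrate: L := L₀·Dx.
L = (-8 + 4·x)·Dx^2 + (-10 - 8·x + 20·x^2)·Dx^3 + (-1 - 3·x + 6·x^2 + 8·x^3)·Dx^4  (order 4).
h: a_k = 0, -2, -5/2, 3/2, -25/12, 81/20, -281/30, 1009/42, …
ICs: h(0) = 0, h′(0) = -2, h′′(0) = -5, h′′′(0) = 9.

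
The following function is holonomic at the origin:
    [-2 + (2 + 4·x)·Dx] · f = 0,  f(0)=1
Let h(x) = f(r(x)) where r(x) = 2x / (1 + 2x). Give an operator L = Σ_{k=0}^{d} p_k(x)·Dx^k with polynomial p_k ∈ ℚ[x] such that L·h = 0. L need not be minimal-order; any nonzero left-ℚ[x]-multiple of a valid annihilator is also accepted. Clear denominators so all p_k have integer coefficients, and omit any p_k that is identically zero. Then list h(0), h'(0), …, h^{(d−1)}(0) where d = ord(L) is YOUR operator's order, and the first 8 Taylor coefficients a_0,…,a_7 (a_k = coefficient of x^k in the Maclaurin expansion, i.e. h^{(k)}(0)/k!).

L = -2 + (1 + 8·x + 12·x^2)·Dx  (order 1).
h: a_k = 1, 2, -6, 20, -74, 300, -1308, 6024, …
ICs: h(0) = 1.

f: a_k = 1, 1, -1/2, 1/2, -5/8, 7/8, -21/16, 33/16, …
L₀ from L_f via x↦r, Dx↦r'^{-1}Dx.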